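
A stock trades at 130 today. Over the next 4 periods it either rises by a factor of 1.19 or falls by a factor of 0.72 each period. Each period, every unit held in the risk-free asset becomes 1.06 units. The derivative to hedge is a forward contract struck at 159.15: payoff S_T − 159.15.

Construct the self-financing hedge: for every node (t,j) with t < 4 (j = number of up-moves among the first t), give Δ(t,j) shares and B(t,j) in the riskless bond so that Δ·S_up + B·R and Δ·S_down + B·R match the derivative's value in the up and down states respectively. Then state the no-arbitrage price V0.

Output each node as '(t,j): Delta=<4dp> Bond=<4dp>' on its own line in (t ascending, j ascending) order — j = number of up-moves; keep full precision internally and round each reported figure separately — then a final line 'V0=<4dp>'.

Since d<R<u, set p* = (R−d)/(u−d) = 0.7234; price each node as the discounted p*-expectation of its children.
At expiry t=4: V(4,0)=-124.2140, V(4,1)=-101.4085, V(4,2)=-63.7162, V(4,3)=-1.4191, V(4,4)=101.5441
(3,0): S=48.5222. Δ = (V_up−V_dn)/(S_up−S_dn) = (-101.4085−-124.2140)/(57.7415−34.9360) = 1.0000. V = [p*·-101.4085 + (1−p*)·-124.2140]/1.06 = -101.6193. B = V − Δ·S = -150.1415.
(3,1): S=80.1965. Δ = (V_up−V_dn)/(S_up−S_dn) = (-63.7162−-101.4085)/(95.4338−57.7415) = 1.0000. V = [p*·-63.7162 + (1−p*)·-101.4085]/1.06 = -69.9450. B = V − Δ·S = -150.1415.
(3,2): S=132.5470. Δ = (V_up−V_dn)/(S_up−S_dn) = (-1.4191−-63.7162)/(157.7309−95.4338) = 1.0000. V = [p*·-1.4191 + (1−p*)·-63.7162]/1.06 = -17.5945. B = V − Δ·S = -150.1415.
(3,3): S=219.0707. Δ = (V_up−V_dn)/(S_up−S_dn) = (101.5441−-1.4191)/(260.6941−157.7309) = 1.0000. V = [p*·101.5441 + (1−p*)·-1.4191]/1.06 = 68.9292. B = V − Δ·S = -150.1415.
(2,0): S=67.3920. Δ = (V_up−V_dn)/(S_up−S_dn) = (-69.9450−-101.6193)/(80.1965−48.5222) = 1.0000. V = [p*·-69.9450 + (1−p*)·-101.6193]/1.06 = -74.2509. B = V − Δ·S = -141.6429.
(2,1): S=111.3840. Δ = (V_up−V_dn)/(S_up−S_dn) = (-17.5945−-69.9450)/(132.5470−80.1965) = 1.0000. V = [p*·-17.5945 + (1−p*)·-69.9450]/1.06 = -30.2589. B = V − Δ·S = -141.6429.
(2,2): S=184.0930. Δ = (V_up−V_dn)/(S_up−S_dn) = (68.9292−-17.5945)/(219.0707−132.5470) = 1.0000. V = [p*·68.9292 + (1−p*)·-17.5945]/1.06 = 42.4501. B = V − Δ·S = -141.6429.
(1,0): S=93.6000. Δ = (V_up−V_dn)/(S_up−S_dn) = (-30.2589−-74.2509)/(111.3840−67.3920) = 1.0000. V = [p*·-30.2589 + (1−p*)·-74.2509]/1.06 = -40.0254. B = V − Δ·S = -133.6254.
(1,1): S=154.7000. Δ = (V_up−V_dn)/(S_up−S_dn) = (42.4501−-30.2589)/(184.0930−111.3840) = 1.0000. V = [p*·42.4501 + (1−p*)·-30.2589]/1.06 = 21.0746. B = V − Δ·S = -133.6254.
(0,0): S=130.0000. Δ = (V_up−V_dn)/(S_up−S_dn) = (21.0746−-40.0254)/(154.7000−93.6000) = 1.0000. V = [p*·21.0746 + (1−p*)·-40.0254]/1.06 = 3.9383. B = V − Δ·S = -126.0617.
Self-financing check: at every node Δ·S+B equals the discounted successor values.

(0,0): Delta=1.0000 Bond=-126.0617
(1,0): Delta=1.0000 Bond=-133.6254
(1,1): Delta=1.0000 Bond=-133.6254
(2,0): Delta=1.0000 Bond=-141.6429
(2,1): Delta=1.0000 Bond=-141.6429
(2,2): Delta=1.0000 Bond=-141.6429
(3,0): Delta=1.0000 Bond=-150.1415
(3,1): Delta=1.0000 Bond=-150.1415
(3,2): Delta=1.0000 Bond=-150.1415
(3,3): Delta=1.0000 Bond=-150.1415
V0=3.9383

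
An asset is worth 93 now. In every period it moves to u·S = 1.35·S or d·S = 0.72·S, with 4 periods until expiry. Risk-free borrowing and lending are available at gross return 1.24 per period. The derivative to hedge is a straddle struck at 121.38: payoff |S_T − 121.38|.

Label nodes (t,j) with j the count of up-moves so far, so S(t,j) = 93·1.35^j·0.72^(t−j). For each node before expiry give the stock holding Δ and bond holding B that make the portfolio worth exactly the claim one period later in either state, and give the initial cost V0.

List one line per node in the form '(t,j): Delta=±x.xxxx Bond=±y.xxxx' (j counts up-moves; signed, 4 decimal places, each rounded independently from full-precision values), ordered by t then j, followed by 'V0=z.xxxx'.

(0,0): Delta=0.7284 Bond=-21.3618
(1,0): Delta=-0.0890 Bond=28.2430
(1,1): Delta=0.8206 Bond=-38.0664
(2,0): Delta=-1.0000 Bond=78.9412
(2,1): Delta=0.0138 Bond=25.7306
(2,2): Delta=0.9116 Bond=-62.6305
(3,0): Delta=-1.0000 Bond=97.8871
(3,1): Delta=-1.0000 Bond=97.8871
(3,2): Delta=0.1281 Bond=17.9485
(3,3): Delta=1.0000 Bond=-97.8871
V0=46.3763

Since d<R<u, set p* = (R−d)/(u−d) = 0.8254; price each node as the discounted p*-expectation of its children.
Payoff layer (t=4): V(4,0)=96.3873, V(4,1)=74.5187, V(4,2)=33.5151, V(4,3)=43.3667, V(4,4)=187.5201
  t=3,j=0: stock 34.7121 → up 46.8613 (V=74.5187), down 24.9927 (V=96.3873). Price 63.1750; hedge Δ=-1.0000, bond B=97.8871.
  t=3,j=1: stock 65.0851 → up 87.8649 (V=33.5151), down 46.8613 (V=74.5187). Price 32.8020; hedge Δ=-1.0000, bond B=97.8871.
  t=3,j=2: stock 122.0346 → up 164.7467 (V=43.3667), down 87.8649 (V=33.5151). Price 33.5860; hedge Δ=0.1281, bond B=17.9485.
  t=3,j=3: stock 228.8149 → up 308.9001 (V=187.5201), down 164.7467 (V=43.3667). Price 130.9278; hedge Δ=1.0000, bond B=-97.8871.
  t=2,j=0: stock 48.2112 → up 65.0851 (V=32.8020), down 34.7121 (V=63.1750). Price 30.7300; hedge Δ=-1.0000, bond B=78.9412.
  t=2,j=1: stock 90.3960 → up 122.0346 (V=33.5860), down 65.0851 (V=32.8020). Price 26.9751; hedge Δ=0.0138, bond B=25.7306.
  t=2,j=2: stock 169.4925 → up 228.8149 (V=130.9278), down 122.0346 (V=33.5860). Price 91.8803; hedge Δ=0.9116, bond B=-62.6305.
  t=1,j=0: stock 66.9600 → up 90.3960 (V=26.9751), down 48.2112 (V=30.7300). Price 22.2828; hedge Δ=-0.0890, bond B=28.2430.
  t=1,j=1: stock 125.5500 → up 169.4925 (V=91.8803), down 90.3960 (V=26.9751). Price 64.9578; hedge Δ=0.8206, bond B=-38.0664.
  t=0,j=0: stock 93.0000 → up 125.5500 (V=64.9578), down 66.9600 (V=22.2828). Price 46.3763; hedge Δ=0.7284, bond B=-21.3618.
The time-0 hedge costs 46.3763, which is the no-arbitrage price.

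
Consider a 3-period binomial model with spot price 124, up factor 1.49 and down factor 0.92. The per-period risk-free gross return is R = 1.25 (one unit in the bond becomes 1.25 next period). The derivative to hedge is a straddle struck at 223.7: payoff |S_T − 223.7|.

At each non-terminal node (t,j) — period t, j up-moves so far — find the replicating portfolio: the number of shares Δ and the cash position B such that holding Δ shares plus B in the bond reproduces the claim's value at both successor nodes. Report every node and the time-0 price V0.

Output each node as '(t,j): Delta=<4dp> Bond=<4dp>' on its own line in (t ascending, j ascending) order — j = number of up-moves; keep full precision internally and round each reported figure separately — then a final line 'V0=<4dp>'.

The replicating-portfolio and risk-neutral prices coincide; use p* = (1.25−0.92)/(1.49−0.92) = 0.5789 for the latter.
Payoff layer (t=3): V(3,0)=127.1427, V(3,1)=67.3191, V(3,2)=29.5690, V(3,3)=186.4857
Node (2,0) S=104.9536: V=(p*·67.3191+(1−p*)·127.1427)/1.25=74.0064; Δ=(67.3191−127.1427)/(156.3809−96.5573)=-1.0000; B=V−Δ·S=178.9600
Node (2,1) S=169.9792: V=(p*·29.5690+(1−p*)·67.3191)/1.25=36.3710; Δ=(29.5690−67.3191)/(253.2690−156.3809)=-0.3896; B=V−Δ·S=102.5993
Node (2,2) S=275.2924: V=(p*·186.4857+(1−p*)·29.5690)/1.25=96.3324; Δ=(186.4857−29.5690)/(410.1857−253.2690)=1.0000; B=V−Δ·S=-178.9600
Node (1,0) S=114.0800: V=(p*·36.3710+(1−p*)·74.0064)/1.25=41.7740; Δ=(36.3710−74.0064)/(169.9792−104.9536)=-0.5788; B=V−Δ·S=107.8010
Node (1,1) S=184.7600: V=(p*·96.3324+(1−p*)·36.3710)/1.25=56.8684; Δ=(96.3324−36.3710)/(275.2924−169.9792)=0.5694; B=V−Δ·S=-48.3270
Node (0,0) S=124.0000: V=(p*·56.8684+(1−p*)·41.7740)/1.25=40.4103; Δ=(56.8684−41.7740)/(184.7600−114.0800)=0.2136; B=V−Δ·S=13.9289
Root portfolio cost Δ·124+B reproduces V0=40.4103.

(0,0): Delta=0.2136 Bond=13.9289
(1,0): Delta=-0.5788 Bond=107.8010
(1,1): Delta=0.5694 Bond=-48.3270
(2,0): Delta=-1.0000 Bond=178.9600
(2,1): Delta=-0.3896 Bond=102.5993
(2,2): Delta=1.0000 Bond=-178.9600
V0=40.4103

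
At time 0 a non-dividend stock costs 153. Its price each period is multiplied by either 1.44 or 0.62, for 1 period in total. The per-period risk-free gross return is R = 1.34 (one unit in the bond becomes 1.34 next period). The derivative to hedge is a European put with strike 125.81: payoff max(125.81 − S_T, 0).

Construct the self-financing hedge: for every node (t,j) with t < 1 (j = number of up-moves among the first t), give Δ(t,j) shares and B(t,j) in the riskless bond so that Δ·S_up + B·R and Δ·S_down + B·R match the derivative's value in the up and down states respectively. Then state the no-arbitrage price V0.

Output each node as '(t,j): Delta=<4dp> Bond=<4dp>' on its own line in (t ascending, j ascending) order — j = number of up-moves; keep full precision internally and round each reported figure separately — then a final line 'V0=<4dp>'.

Under the risk-neutral measure, an up-move has probability p* = (R−d)/(u−d) = 0.8780 and values discount at R = 1.34.
Payoff layer (t=1): V(1,0)=30.9500, V(1,1)=0.0000
(0,0): S=153.0000. Δ = (V_up−V_dn)/(S_up−S_dn) = (0.0000−30.9500)/(220.3200−94.8600) = -0.2467. V = [p*·0.0000 + (1−p*)·30.9500]/1.34 = 2.8167. B = V − Δ·S = 40.5606.
Each (Δ,B) replicates both successor values, so the strategy is self-financing and V0 is arbitrage-free.

(0,0): Delta=-0.2467 Bond=40.5606
V0=2.8167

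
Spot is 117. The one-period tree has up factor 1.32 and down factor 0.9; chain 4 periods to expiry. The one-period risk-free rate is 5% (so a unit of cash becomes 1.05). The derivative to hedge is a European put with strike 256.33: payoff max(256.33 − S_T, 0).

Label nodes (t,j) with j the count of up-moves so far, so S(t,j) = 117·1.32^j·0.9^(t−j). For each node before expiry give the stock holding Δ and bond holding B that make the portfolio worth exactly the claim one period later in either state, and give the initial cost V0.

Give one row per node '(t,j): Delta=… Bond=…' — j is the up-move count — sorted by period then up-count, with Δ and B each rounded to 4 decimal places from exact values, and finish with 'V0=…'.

The replicating-portfolio and risk-neutral prices coincide; use p* = (1.05−0.9)/(1.32−0.9) = 0.3571 for the latter.
Terminal values V(4,·): V(4,0)=179.5663, V(4,1)=143.7432, V(4,2)=91.2028, V(4,3)=14.1434, V(4,4)=0.0000
(3,0): S=85.2930. Δ = (V_up−V_dn)/(S_up−S_dn) = (143.7432−179.5663)/(112.5868−76.7637) = -1.0000. V = [p*·143.7432 + (1−p*)·179.5663]/1.05 = 158.8308. B = V − Δ·S = 244.1238.
(3,1): S=125.0964. Δ = (V_up−V_dn)/(S_up−S_dn) = (91.2028−143.7432)/(165.1272−112.5868) = -1.0000. V = [p*·91.2028 + (1−p*)·143.7432]/1.05 = 119.0274. B = V − Δ·S = 244.1238.
(3,2): S=183.4747. Δ = (V_up−V_dn)/(S_up−S_dn) = (14.1434−91.2028)/(242.1866−165.1272) = -1.0000. V = [p*·14.1434 + (1−p*)·91.2028]/1.05 = 60.6491. B = V − Δ·S = 244.1238.
(3,3): S=269.0963. Δ = (V_up−V_dn)/(S_up−S_dn) = (0.0000−14.1434)/(355.2071−242.1866) = -0.1251. V = [p*·0.0000 + (1−p*)·14.1434]/1.05 = 8.6592. B = V − Δ·S = 42.3339.
(2,0): S=94.7700. Δ = (V_up−V_dn)/(S_up−S_dn) = (119.0274−158.8308)/(125.0964−85.2930) = -1.0000. V = [p*·119.0274 + (1−p*)·158.8308]/1.05 = 137.7289. B = V − Δ·S = 232.4989.
(2,1): S=138.9960. Δ = (V_up−V_dn)/(S_up−S_dn) = (60.6491−119.0274)/(183.4747−125.0964) = -1.0000. V = [p*·60.6491 + (1−p*)·119.0274]/1.05 = 93.5029. B = V − Δ·S = 232.4989.
(2,2): S=203.8608. Δ = (V_up−V_dn)/(S_up−S_dn) = (8.6592−60.6491)/(269.0963−183.4747) = -0.6072. V = [p*·8.6592 + (1−p*)·60.6491]/1.05 = 40.0774. B = V − Δ·S = 163.8628.
(1,0): S=105.3000. Δ = (V_up−V_dn)/(S_up−S_dn) = (93.5029−137.7289)/(138.9960−94.7700) = -1.0000. V = [p*·93.5029 + (1−p*)·137.7289]/1.05 = 116.1275. B = V − Δ·S = 221.4275.
(1,1): S=154.4400. Δ = (V_up−V_dn)/(S_up−S_dn) = (40.0774−93.5029)/(203.8608−138.9960) = -0.8236. V = [p*·40.0774 + (1−p*)·93.5029]/1.05 = 70.8784. B = V − Δ·S = 198.0819.
(0,0): S=117.0000. Δ = (V_up−V_dn)/(S_up−S_dn) = (70.8784−116.1275)/(154.4400−105.3000) = -0.9208. V = [p*·70.8784 + (1−p*)·116.1275]/1.05 = 95.2068. B = V − Δ·S = 202.9426.
Each (Δ,B) replicates both successor values, so the strategy is self-financing and V0 is arbitrage-free.

(0,0): Delta=-0.9208 Bond=202.9426
(1,0): Delta=-1.0000 Bond=221.4275
(1,1): Delta=-0.8236 Bond=198.0819
(2,0): Delta=-1.0000 Bond=232.4989
(2,1): Delta=-1.0000 Bond=232.4989
(2,2): Delta=-0.6072 Bond=163.8628
(3,0): Delta=-1.0000 Bond=244.1238
(3,1): Delta=-1.0000 Bond=244.1238
(3,2): Delta=-1.0000 Bond=244.1238
(3,3): Delta=-0.1251 Bond=42.3339
V0=95.2068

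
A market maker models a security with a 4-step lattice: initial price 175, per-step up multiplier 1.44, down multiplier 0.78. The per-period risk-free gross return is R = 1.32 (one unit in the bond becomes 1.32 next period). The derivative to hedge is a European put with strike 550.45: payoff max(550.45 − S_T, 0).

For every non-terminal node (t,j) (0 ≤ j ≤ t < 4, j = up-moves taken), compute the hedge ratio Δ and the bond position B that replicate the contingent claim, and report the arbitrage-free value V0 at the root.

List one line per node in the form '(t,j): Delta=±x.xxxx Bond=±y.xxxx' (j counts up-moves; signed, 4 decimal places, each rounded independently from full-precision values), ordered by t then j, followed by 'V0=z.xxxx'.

(0,0): Delta=-0.5835 Bond=138.2382
(1,0): Delta=-1.0000 Bond=239.3294
(1,1): Delta=-0.5333 Bond=169.8400
(2,0): Delta=-1.0000 Bond=315.9148
(2,1): Delta=-1.0000 Bond=315.9148
(2,2): Delta=-0.4772 Bond=203.8053
(3,0): Delta=-1.0000 Bond=417.0076
(3,1): Delta=-1.0000 Bond=417.0076
(3,2): Delta=-1.0000 Bond=417.0076
(3,3): Delta=-0.4142 Bond=236.1375
V0=36.1292

The replicating-portfolio and risk-neutral prices coincide; use p* = (1.32−0.78)/(1.44−0.78) = 0.8182 for the latter.
Terminal payoffs: V(4,0)=485.6737, V(4,1)=430.8629, V(4,2)=329.6738, V(4,3)=142.8632, V(4,4)=0.0000
(3,0): S=83.0466. Δ = (V_up−V_dn)/(S_up−S_dn) = (430.8629−485.6737)/(119.5871−64.7763) = -1.0000. V = [p*·430.8629 + (1−p*)·485.6737]/1.32 = 333.9610. B = V − Δ·S = 417.0076.
(3,1): S=153.3168. Δ = (V_up−V_dn)/(S_up−S_dn) = (329.6738−430.8629)/(220.7762−119.5871) = -1.0000. V = [p*·329.6738 + (1−p*)·430.8629]/1.32 = 263.6908. B = V − Δ·S = 417.0076.
(3,2): S=283.0464. Δ = (V_up−V_dn)/(S_up−S_dn) = (142.8632−329.6738)/(407.5868−220.7762) = -1.0000. V = [p*·142.8632 + (1−p*)·329.6738]/1.32 = 133.9612. B = V − Δ·S = 417.0076.
(3,3): S=522.5472. Δ = (V_up−V_dn)/(S_up−S_dn) = (0.0000−142.8632)/(752.4680−407.5868) = -0.4142. V = [p*·0.0000 + (1−p*)·142.8632]/1.32 = 19.6781. B = V − Δ·S = 236.1375.
(2,0): S=106.4700. Δ = (V_up−V_dn)/(S_up−S_dn) = (263.6908−333.9610)/(153.3168−83.0466) = -1.0000. V = [p*·263.6908 + (1−p*)·333.9610]/1.32 = 209.4448. B = V − Δ·S = 315.9148.
(2,1): S=196.5600. Δ = (V_up−V_dn)/(S_up−S_dn) = (133.9612−263.6908)/(283.0464−153.3168) = -1.0000. V = [p*·133.9612 + (1−p*)·263.6908]/1.32 = 119.3548. B = V − Δ·S = 315.9148.
(2,2): S=362.8800. Δ = (V_up−V_dn)/(S_up−S_dn) = (19.6781−133.9612)/(522.5472−283.0464) = -0.4772. V = [p*·19.6781 + (1−p*)·133.9612]/1.32 = 30.6491. B = V − Δ·S = 203.8053.
(1,0): S=136.5000. Δ = (V_up−V_dn)/(S_up−S_dn) = (119.3548−209.4448)/(196.5600−106.4700) = -1.0000. V = [p*·119.3548 + (1−p*)·209.4448]/1.32 = 102.8294. B = V − Δ·S = 239.3294.
(1,1): S=252.0000. Δ = (V_up−V_dn)/(S_up−S_dn) = (30.6491−119.3548)/(362.8800−196.5600) = -0.5333. V = [p*·30.6491 + (1−p*)·119.3548]/1.32 = 35.4375. B = V − Δ·S = 169.8400.
(0,0): S=175.0000. Δ = (V_up−V_dn)/(S_up−S_dn) = (35.4375−102.8294)/(252.0000−136.5000) = -0.5835. V = [p*·35.4375 + (1−p*)·102.8294]/1.32 = 36.1292. B = V − Δ·S = 138.2382.
Root portfolio cost Δ·175+B reproduces V0=36.1292.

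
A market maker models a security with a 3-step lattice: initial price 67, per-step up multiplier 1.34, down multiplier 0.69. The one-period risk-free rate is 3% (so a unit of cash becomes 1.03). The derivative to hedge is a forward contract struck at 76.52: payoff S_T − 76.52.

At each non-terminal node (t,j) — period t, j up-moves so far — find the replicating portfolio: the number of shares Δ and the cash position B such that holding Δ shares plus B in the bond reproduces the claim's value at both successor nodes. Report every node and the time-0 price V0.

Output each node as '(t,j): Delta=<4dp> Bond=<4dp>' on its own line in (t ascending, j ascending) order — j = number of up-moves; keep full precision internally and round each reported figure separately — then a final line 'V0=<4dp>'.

(0,0): Delta=1.0000 Bond=-70.0266
(1,0): Delta=1.0000 Bond=-72.1274
(1,1): Delta=1.0000 Bond=-72.1274
(2,0): Delta=1.0000 Bond=-74.2913
(2,1): Delta=1.0000 Bond=-74.2913
(2,2): Delta=1.0000 Bond=-74.2913
V0=-3.0266

Since d<R<u, set p* = (R−d)/(u−d) = 0.5231; price each node as the discounted p*-expectation of its children.
Payoff layer (t=3): V(3,0)=-54.5099, V(3,1)=-33.7757, V(3,2)=6.4906, V(3,3)=84.6890
Node (2,0) S=31.8987: V=(p*·-33.7757+(1−p*)·-54.5099)/1.03=-42.3926; Δ=(-33.7757−-54.5099)/(42.7443−22.0101)=1.0000; B=V−Δ·S=-74.2913
Node (2,1) S=61.9482: V=(p*·6.4906+(1−p*)·-33.7757)/1.03=-12.3431; Δ=(6.4906−-33.7757)/(83.0106−42.7443)=1.0000; B=V−Δ·S=-74.2913
Node (2,2) S=120.3052: V=(p*·84.6890+(1−p*)·6.4906)/1.03=46.0139; Δ=(84.6890−6.4906)/(161.2090−83.0106)=1.0000; B=V−Δ·S=-74.2913
Node (1,0) S=46.2300: V=(p*·-12.3431+(1−p*)·-42.3926)/1.03=-25.8974; Δ=(-12.3431−-42.3926)/(61.9482−31.8987)=1.0000; B=V−Δ·S=-72.1274
Node (1,1) S=89.7800: V=(p*·46.0139+(1−p*)·-12.3431)/1.03=17.6526; Δ=(46.0139−-12.3431)/(120.3052−61.9482)=1.0000; B=V−Δ·S=-72.1274
Node (0,0) S=67.0000: V=(p*·17.6526+(1−p*)·-25.8974)/1.03=-3.0266; Δ=(17.6526−-25.8974)/(89.7800−46.2300)=1.0000; B=V−Δ·S=-70.0266
Check: Δ(0,0)·S0 + B(0,0) = -3.0266 = V0.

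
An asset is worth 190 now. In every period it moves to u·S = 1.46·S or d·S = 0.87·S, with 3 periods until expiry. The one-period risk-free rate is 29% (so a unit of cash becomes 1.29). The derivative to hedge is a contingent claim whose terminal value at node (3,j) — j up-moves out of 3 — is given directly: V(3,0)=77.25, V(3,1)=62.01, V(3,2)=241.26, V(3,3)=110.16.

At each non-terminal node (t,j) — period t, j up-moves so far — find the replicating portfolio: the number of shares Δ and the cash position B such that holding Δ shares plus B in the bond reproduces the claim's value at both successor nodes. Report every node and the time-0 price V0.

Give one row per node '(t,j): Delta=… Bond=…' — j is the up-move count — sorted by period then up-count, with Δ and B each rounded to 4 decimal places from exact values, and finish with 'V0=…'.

(0,0): Delta=0.0313 Bond=67.7831
(1,0): Delta=0.9793 Bond=-69.2759
(1,1): Delta=-0.1974 Bond=150.8730
(2,0): Delta=-0.1796 Bond=77.3043
(2,1): Delta=1.2589 Bond=-156.8277
(2,2): Delta=-0.5486 Bond=336.8814
V0=73.7240

No-arbitrage ⇒ martingale measure with p* = (R−d)/(u−d) = 0.7119.
Payoff layer (t=3): V(3,0)=77.2500, V(3,1)=62.0100, V(3,2)=241.2600, V(3,3)=110.1600
  t=2,j=0: stock 143.8110 → up 209.9641 (V=62.0100), down 125.1156 (V=77.2500). Price 51.4738; hedge Δ=-0.1796, bond B=77.3043.
  t=2,j=1: stock 241.3380 → up 352.3535 (V=241.2600), down 209.9641 (V=62.0100). Price 146.9858; hedge Δ=1.2589, bond B=-156.8277.
  t=2,j=2: stock 405.0040 → up 591.3058 (V=110.1600), down 352.3535 (V=241.2600). Price 114.6780; hedge Δ=-0.5486, bond B=336.8814.
  t=1,j=0: stock 165.3000 → up 241.3380 (V=146.9858), down 143.8110 (V=51.4738). Price 92.6088; hedge Δ=0.9793, bond B=-69.2759.
  t=1,j=1: stock 277.4000 → up 405.0040 (V=114.6780), down 241.3380 (V=146.9858). Price 96.1140; hedge Δ=-0.1974, bond B=150.8730.
  t=0,j=0: stock 190.0000 → up 277.4000 (V=96.1140), down 165.3000 (V=92.6088). Price 73.7240; hedge Δ=0.0313, bond B=67.7831.
Root portfolio cost Δ·190+B reproduces V0=73.7240.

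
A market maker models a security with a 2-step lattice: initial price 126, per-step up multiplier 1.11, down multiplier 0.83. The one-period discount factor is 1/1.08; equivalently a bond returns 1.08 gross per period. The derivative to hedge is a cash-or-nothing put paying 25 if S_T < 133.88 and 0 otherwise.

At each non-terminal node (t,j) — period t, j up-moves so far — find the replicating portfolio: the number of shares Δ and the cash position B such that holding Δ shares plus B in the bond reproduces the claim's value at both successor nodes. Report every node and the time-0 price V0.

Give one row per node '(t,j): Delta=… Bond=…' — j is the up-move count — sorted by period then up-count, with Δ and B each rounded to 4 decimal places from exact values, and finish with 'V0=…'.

The replicating-portfolio and risk-neutral prices coincide; use p* = (1.08−0.83)/(1.11−0.83) = 0.8929 for the latter.
At expiry t=2: V(2,0)=25.0000, V(2,1)=25.0000, V(2,2)=0.0000
(1,0): S=104.5800. Δ = (V_up−V_dn)/(S_up−S_dn) = (25.0000−25.0000)/(116.0838−86.8014) = 0.0000. V = [p*·25.0000 + (1−p*)·25.0000]/1.08 = 23.1481. B = V − Δ·S = 23.1481.
(1,1): S=139.8600. Δ = (V_up−V_dn)/(S_up−S_dn) = (0.0000−25.0000)/(155.2446−116.0838) = -0.6384. V = [p*·0.0000 + (1−p*)·25.0000]/1.08 = 2.4802. B = V − Δ·S = 91.7659.
(0,0): S=126.0000. Δ = (V_up−V_dn)/(S_up−S_dn) = (2.4802−23.1481)/(139.8600−104.5800) = -0.5858. V = [p*·2.4802 + (1−p*)·23.1481]/1.08 = 4.3468. B = V − Δ·S = 78.1611.
The time-0 hedge costs 4.3468, which is the no-arbitrage price.

(0,0): Delta=-0.5858 Bond=78.1611
(1,0): Delta=0.0000 Bond=23.1481
(1,1): Delta=-0.6384 Bond=91.7659
V0=4.3468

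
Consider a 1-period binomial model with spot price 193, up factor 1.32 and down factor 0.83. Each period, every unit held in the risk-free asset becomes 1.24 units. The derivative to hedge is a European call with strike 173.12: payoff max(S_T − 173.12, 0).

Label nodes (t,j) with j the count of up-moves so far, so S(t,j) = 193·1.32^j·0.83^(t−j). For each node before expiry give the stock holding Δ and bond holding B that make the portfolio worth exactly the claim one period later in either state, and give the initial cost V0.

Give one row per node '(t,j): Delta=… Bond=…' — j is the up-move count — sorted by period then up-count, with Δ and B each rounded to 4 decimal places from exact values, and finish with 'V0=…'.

(0,0): Delta=0.8633 Bond=-111.5227
V0=55.0895

No-arbitrage ⇒ martingale measure with p* = (R−d)/(u−d) = 0.8367.
Payoff layer (t=1): V(1,0)=0.0000, V(1,1)=81.6400
Node (0,0) S=193.0000: V=(p*·81.6400+(1−p*)·0.0000)/1.24=55.0895; Δ=(81.6400−0.0000)/(254.7600−160.1900)=0.8633; B=V−Δ·S=-111.5227
Check: Δ(0,0)·S0 + B(0,0) = 55.0895 = V0.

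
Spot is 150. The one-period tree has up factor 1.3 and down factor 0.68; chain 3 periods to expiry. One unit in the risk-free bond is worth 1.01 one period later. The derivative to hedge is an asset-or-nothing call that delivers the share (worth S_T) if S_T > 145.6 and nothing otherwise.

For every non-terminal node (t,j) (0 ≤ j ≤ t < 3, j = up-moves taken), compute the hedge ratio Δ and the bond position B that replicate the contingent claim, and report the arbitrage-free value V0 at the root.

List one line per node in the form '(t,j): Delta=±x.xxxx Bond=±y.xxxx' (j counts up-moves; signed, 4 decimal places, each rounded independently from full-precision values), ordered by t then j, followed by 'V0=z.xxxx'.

Since d<R<u, set p* = (R−d)/(u−d) = 0.5323; price each node as the discounted p*-expectation of its children.
Terminal payoffs: V(3,0)=0.0000, V(3,1)=0.0000, V(3,2)=172.3800, V(3,3)=329.5500
Node (2,0) S=69.3600: V=(p*·0.0000+(1−p*)·0.0000)/1.01=0.0000; Δ=(0.0000−0.0000)/(90.1680−47.1648)=0.0000; B=V−Δ·S=0.0000
Node (2,1) S=132.6000: V=(p*·172.3800+(1−p*)·0.0000)/1.01=90.8422; Δ=(172.3800−0.0000)/(172.3800−90.1680)=2.0968; B=V−Δ·S=-187.1900
Node (2,2) S=253.5000: V=(p*·329.5500+(1−p*)·172.3800)/1.01=253.5000; Δ=(329.5500−172.3800)/(329.5500−172.3800)=1.0000; B=V−Δ·S=0.0000
Node (1,0) S=102.0000: V=(p*·90.8422+(1−p*)·0.0000)/1.01=47.8728; Δ=(90.8422−0.0000)/(132.6000−69.3600)=1.4365; B=V−Δ·S=-98.6469
Node (1,1) S=195.0000: V=(p*·253.5000+(1−p*)·90.8422)/1.01=175.6615; Δ=(253.5000−90.8422)/(253.5000−132.6000)=1.3454; B=V−Δ·S=-86.6897
Node (0,0) S=150.0000: V=(p*·175.6615+(1−p*)·47.8728)/1.01=114.7419; Δ=(175.6615−47.8728)/(195.0000−102.0000)=1.3741; B=V−Δ·S=-91.3689
The time-0 hedge costs 114.7419, which is the no-arbitrage price.

(0,0): Delta=1.3741 Bond=-91.3689
(1,0): Delta=1.4365 Bond=-98.6469
(1,1): Delta=1.3454 Bond=-86.6897
(2,0): Delta=0.0000 Bond=0.0000
(2,1): Delta=2.0968 Bond=-187.1900
(2,2): Delta=1.0000 Bond=0.0000
V0=114.7419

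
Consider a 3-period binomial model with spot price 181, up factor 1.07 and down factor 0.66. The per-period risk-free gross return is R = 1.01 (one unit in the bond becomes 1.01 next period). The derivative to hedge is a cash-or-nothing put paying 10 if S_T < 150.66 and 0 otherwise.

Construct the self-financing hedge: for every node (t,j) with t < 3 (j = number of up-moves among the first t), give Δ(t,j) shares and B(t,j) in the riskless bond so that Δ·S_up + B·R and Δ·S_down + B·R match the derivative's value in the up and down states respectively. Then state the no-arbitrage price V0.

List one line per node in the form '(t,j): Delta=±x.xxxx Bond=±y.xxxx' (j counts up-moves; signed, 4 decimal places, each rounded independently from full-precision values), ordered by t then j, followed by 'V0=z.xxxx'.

(0,0): Delta=-0.0963 Bond=21.0917
(1,0): Delta=0.0000 Bond=9.8030
(1,1): Delta=-0.1064 Bond=23.2740
(2,0): Delta=0.0000 Bond=9.9010
(2,1): Delta=0.0000 Bond=9.9010
(2,2): Delta=-0.1177 Bond=25.8392
V0=3.6680

No-arbitrage ⇒ martingale measure with p* = (R−d)/(u−d) = 0.8537.
Terminal payoffs: V(3,0)=10.0000, V(3,1)=10.0000, V(3,2)=10.0000, V(3,3)=0.0000
(2,0): S=78.8436. Δ = (V_up−V_dn)/(S_up−S_dn) = (10.0000−10.0000)/(84.3627−52.0368) = 0.0000. V = [p*·10.0000 + (1−p*)·10.0000]/1.01 = 9.9010. B = V − Δ·S = 9.9010.
(2,1): S=127.8222. Δ = (V_up−V_dn)/(S_up−S_dn) = (10.0000−10.0000)/(136.7698−84.3627) = 0.0000. V = [p*·10.0000 + (1−p*)·10.0000]/1.01 = 9.9010. B = V − Δ·S = 9.9010.
(2,2): S=207.2269. Δ = (V_up−V_dn)/(S_up−S_dn) = (0.0000−10.0000)/(221.7328−136.7698) = -0.1177. V = [p*·0.0000 + (1−p*)·10.0000]/1.01 = 1.4489. B = V − Δ·S = 25.8392.
(1,0): S=119.4600. Δ = (V_up−V_dn)/(S_up−S_dn) = (9.9010−9.9010)/(127.8222−78.8436) = 0.0000. V = [p*·9.9010 + (1−p*)·9.9010]/1.01 = 9.8030. B = V − Δ·S = 9.8030.
(1,1): S=193.6700. Δ = (V_up−V_dn)/(S_up−S_dn) = (1.4489−9.9010)/(207.2269−127.8222) = -0.1064. V = [p*·1.4489 + (1−p*)·9.9010]/1.01 = 2.6592. B = V − Δ·S = 23.2740.
(0,0): S=181.0000. Δ = (V_up−V_dn)/(S_up−S_dn) = (2.6592−9.8030)/(193.6700−119.4600) = -0.0963. V = [p*·2.6592 + (1−p*)·9.8030]/1.01 = 3.6680. B = V − Δ·S = 21.0917.
Root portfolio cost Δ·181+B reproduces V0=3.6680.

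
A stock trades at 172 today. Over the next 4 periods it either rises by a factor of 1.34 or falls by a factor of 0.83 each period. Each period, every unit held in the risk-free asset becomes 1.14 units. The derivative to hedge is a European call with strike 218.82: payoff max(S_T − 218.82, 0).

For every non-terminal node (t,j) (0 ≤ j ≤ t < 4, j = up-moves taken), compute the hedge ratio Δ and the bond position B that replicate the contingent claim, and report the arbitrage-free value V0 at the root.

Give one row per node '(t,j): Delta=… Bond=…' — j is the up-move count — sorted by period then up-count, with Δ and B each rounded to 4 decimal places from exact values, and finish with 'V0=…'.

Under the risk-neutral measure, an up-move has probability p* = (R−d)/(u−d) = 0.6078 and values discount at R = 1.14.
Terminal payoffs: V(4,0)=0.0000, V(4,1)=0.0000, V(4,2)=0.0000, V(4,3)=124.6754, V(4,4)=335.7388
(3,0): S=98.3474. Δ = (V_up−V_dn)/(S_up−S_dn) = (0.0000−0.0000)/(131.7855−81.6283) = 0.0000. V = [p*·0.0000 + (1−p*)·0.0000]/1.14 = 0.0000. B = V − Δ·S = 0.0000.
(3,1): S=158.7777. Δ = (V_up−V_dn)/(S_up−S_dn) = (0.0000−0.0000)/(212.7621−131.7855) = 0.0000. V = [p*·0.0000 + (1−p*)·0.0000]/1.14 = 0.0000. B = V − Δ·S = 0.0000.
(3,2): S=256.3399. Δ = (V_up−V_dn)/(S_up−S_dn) = (124.6754−0.0000)/(343.4954−212.7621) = 0.9537. V = [p*·124.6754 + (1−p*)·0.0000]/1.14 = 66.4764. B = V − Δ·S = -177.9852.
(3,3): S=413.8499. Δ = (V_up−V_dn)/(S_up−S_dn) = (335.7388−124.6754)/(554.5588−343.4954) = 1.0000. V = [p*·335.7388 + (1−p*)·124.6754]/1.14 = 221.9025. B = V − Δ·S = -191.9474.
(2,0): S=118.4908. Δ = (V_up−V_dn)/(S_up−S_dn) = (0.0000−0.0000)/(158.7777−98.3474) = 0.0000. V = [p*·0.0000 + (1−p*)·0.0000]/1.14 = 0.0000. B = V − Δ·S = 0.0000.
(2,1): S=191.2984. Δ = (V_up−V_dn)/(S_up−S_dn) = (66.4764−0.0000)/(256.3399−158.7777) = 0.6814. V = [p*·66.4764 + (1−p*)·0.0000]/1.14 = 35.4449. B = V − Δ·S = -94.9009.
(2,2): S=308.8432. Δ = (V_up−V_dn)/(S_up−S_dn) = (221.9025−66.4764)/(413.8499−256.3399) = 0.9868. V = [p*·221.9025 + (1−p*)·66.4764]/1.14 = 141.1852. B = V − Δ·S = -163.5719.
(1,0): S=142.7600. Δ = (V_up−V_dn)/(S_up−S_dn) = (35.4449−0.0000)/(191.2984−118.4908) = 0.4868. V = [p*·35.4449 + (1−p*)·0.0000]/1.14 = 18.8991. B = V − Δ·S = -50.6008.
(1,1): S=230.4800. Δ = (V_up−V_dn)/(S_up−S_dn) = (141.1852−35.4449)/(308.8432−191.2984) = 0.8996. V = [p*·141.1852 + (1−p*)·35.4449]/1.14 = 87.4723. B = V − Δ·S = -119.8615.
(0,0): S=172.0000. Δ = (V_up−V_dn)/(S_up−S_dn) = (87.4723−18.8991)/(230.4800−142.7600) = 0.7817. V = [p*·87.4723 + (1−p*)·18.8991]/1.14 = 53.1411. B = V − Δ·S = -81.3162.
The time-0 hedge costs 53.1411, which is the no-arbitrage price.

(0,0): Delta=0.7817 Bond=-81.3162
(1,0): Delta=0.4868 Bond=-50.6008
(1,1): Delta=0.8996 Bond=-119.8615
(2,0): Delta=0.0000 Bond=0.0000
(2,1): Delta=0.6814 Bond=-94.9009
(2,2): Delta=0.9868 Bond=-163.5719
(3,0): Delta=0.0000 Bond=0.0000
(3,1): Delta=0.0000 Bond=0.0000
(3,2): Delta=0.9537 Bond=-177.9852
(3,3): Delta=1.0000 Bond=-191.9474
V0=53.1411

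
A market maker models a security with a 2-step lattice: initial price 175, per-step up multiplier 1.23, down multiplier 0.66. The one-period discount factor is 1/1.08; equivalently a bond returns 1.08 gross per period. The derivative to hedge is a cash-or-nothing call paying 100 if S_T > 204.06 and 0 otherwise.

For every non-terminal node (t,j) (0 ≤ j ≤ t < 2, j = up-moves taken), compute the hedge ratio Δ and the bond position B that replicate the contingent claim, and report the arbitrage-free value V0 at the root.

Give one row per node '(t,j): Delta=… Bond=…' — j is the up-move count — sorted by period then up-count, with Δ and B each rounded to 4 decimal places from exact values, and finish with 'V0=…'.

(0,0): Delta=0.6840 Bond=-73.1469
(1,0): Delta=0.0000 Bond=0.0000
(1,1): Delta=0.8150 Bond=-107.2125
V0=46.5480

No-arbitrage ⇒ martingale measure with p* = (R−d)/(u−d) = 0.7368.
Terminal values V(2,·): V(2,0)=0.0000, V(2,1)=0.0000, V(2,2)=100.0000
  t=1,j=0: stock 115.5000 → up 142.0650 (V=0.0000), down 76.2300 (V=0.0000). Price 0.0000; hedge Δ=0.0000, bond B=0.0000.
  t=1,j=1: stock 215.2500 → up 264.7575 (V=100.0000), down 142.0650 (V=0.0000). Price 68.2261; hedge Δ=0.8150, bond B=-107.2125.
  t=0,j=0: stock 175.0000 → up 215.2500 (V=68.2261), down 115.5000 (V=0.0000). Price 46.5480; hedge Δ=0.6840, bond B=-73.1469.
Self-financing check: at every node Δ·S+B equals the discounted successor values.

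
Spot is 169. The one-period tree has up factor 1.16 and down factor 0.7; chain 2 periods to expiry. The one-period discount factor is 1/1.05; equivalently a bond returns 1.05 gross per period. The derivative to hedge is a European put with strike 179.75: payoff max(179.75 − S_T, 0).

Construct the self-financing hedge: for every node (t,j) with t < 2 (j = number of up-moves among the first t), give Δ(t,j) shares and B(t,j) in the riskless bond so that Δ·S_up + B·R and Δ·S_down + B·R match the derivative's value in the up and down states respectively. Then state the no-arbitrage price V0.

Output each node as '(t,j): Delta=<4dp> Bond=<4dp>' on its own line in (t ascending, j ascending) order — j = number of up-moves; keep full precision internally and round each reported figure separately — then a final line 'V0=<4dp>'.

(0,0): Delta=-0.5558 Bond=112.9898
(1,0): Delta=-1.0000 Bond=171.1905
(1,1): Delta=-0.4715 Bond=102.1232
V0=19.0629

Under the risk-neutral measure, an up-move has probability p* = (R−d)/(u−d) = 0.7609 and values discount at R = 1.05.
Terminal payoffs: V(2,0)=96.9400, V(2,1)=42.5220, V(2,2)=0.0000
(1,0): S=118.3000. Δ = (V_up−V_dn)/(S_up−S_dn) = (42.5220−96.9400)/(137.2280−82.8100) = -1.0000. V = [p*·42.5220 + (1−p*)·96.9400]/1.05 = 52.8905. B = V − Δ·S = 171.1905.
(1,1): S=196.0400. Δ = (V_up−V_dn)/(S_up−S_dn) = (0.0000−42.5220)/(227.4064−137.2280) = -0.4715. V = [p*·0.0000 + (1−p*)·42.5220]/1.05 = 9.6841. B = V − Δ·S = 102.1232.
(0,0): S=169.0000. Δ = (V_up−V_dn)/(S_up−S_dn) = (9.6841−52.8905)/(196.0400−118.3000) = -0.5558. V = [p*·9.6841 + (1−p*)·52.8905]/1.05 = 19.0629. B = V − Δ·S = 112.9898.
Root portfolio cost Δ·169+B reproduces V0=19.0629.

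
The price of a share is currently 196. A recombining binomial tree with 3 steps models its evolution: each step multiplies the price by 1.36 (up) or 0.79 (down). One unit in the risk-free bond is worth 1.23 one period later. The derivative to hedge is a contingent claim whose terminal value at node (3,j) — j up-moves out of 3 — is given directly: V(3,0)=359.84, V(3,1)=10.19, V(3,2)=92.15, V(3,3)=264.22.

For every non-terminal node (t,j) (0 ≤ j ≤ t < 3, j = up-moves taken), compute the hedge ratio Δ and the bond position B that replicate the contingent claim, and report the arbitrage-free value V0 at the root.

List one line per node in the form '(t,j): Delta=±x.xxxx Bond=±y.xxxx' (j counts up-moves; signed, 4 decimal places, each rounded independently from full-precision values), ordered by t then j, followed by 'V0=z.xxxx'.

Since d<R<u, set p* = (R−d)/(u−d) = 0.7719; price each node as the discounted p*-expectation of its children.
Terminal payoffs: V(3,0)=359.8400, V(3,1)=10.1900, V(3,2)=92.1500, V(3,3)=264.2200
  t=2,j=0: stock 122.3236 → up 166.3601 (V=10.1900), down 96.6356 (V=359.8400). Price 73.1177; hedge Δ=-5.0147, bond B=686.5387.
  t=2,j=1: stock 210.5824 → up 286.3921 (V=92.1500), down 166.3601 (V=10.1900). Price 59.7214; hedge Δ=0.6828, bond B=-84.0680.
  t=2,j=2: stock 362.5216 → up 493.0294 (V=264.2200), down 286.3921 (V=92.1500). Price 182.9073; hedge Δ=0.8327, bond B=-118.9699.
  t=1,j=0: stock 154.8400 → up 210.5824 (V=59.7214), down 122.3236 (V=73.1177). Price 51.0380; hedge Δ=-0.1518, bond B=74.5401.
  t=1,j=1: stock 266.5600 → up 362.5216 (V=182.9073), down 210.5824 (V=59.7214). Price 125.8636; hedge Δ=0.8108, bond B=-90.2519.
  t=0,j=0: stock 196.0000 → up 266.5600 (V=125.8636), down 154.8400 (V=51.0380). Price 88.4538; hedge Δ=0.6698, bond B=-42.8193.
Self-financing check: at every node Δ·S+B equals the discounted successor values.

(0,0): Delta=0.6698 Bond=-42.8193
(1,0): Delta=-0.1518 Bond=74.5401
(1,1): Delta=0.8108 Bond=-90.2519
(2,0): Delta=-5.0147 Bond=686.5387
(2,1): Delta=0.6828 Bond=-84.0680
(2,2): Delta=0.8327 Bond=-118.9699
V0=88.4538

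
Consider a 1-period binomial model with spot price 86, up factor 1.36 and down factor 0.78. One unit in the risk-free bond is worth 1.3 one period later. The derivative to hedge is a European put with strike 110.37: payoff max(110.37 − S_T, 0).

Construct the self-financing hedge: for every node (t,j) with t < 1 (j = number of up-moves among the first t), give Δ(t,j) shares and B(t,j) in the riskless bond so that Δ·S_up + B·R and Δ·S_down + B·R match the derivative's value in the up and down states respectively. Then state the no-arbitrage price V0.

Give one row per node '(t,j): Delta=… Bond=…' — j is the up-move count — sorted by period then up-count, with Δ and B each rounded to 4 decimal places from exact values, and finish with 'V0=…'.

No-arbitrage ⇒ martingale measure with p* = (R−d)/(u−d) = 0.8966.
At expiry t=1: V(1,0)=43.2900, V(1,1)=0.0000
  t=0,j=0: stock 86.0000 → up 116.9600 (V=0.0000), down 67.0800 (V=43.2900). Price 3.4448; hedge Δ=-0.8679, bond B=78.0828.
Check: Δ(0,0)·S0 + B(0,0) = 3.4448 = V0.

(0,0): Delta=-0.8679 Bond=78.0828
V0=3.4448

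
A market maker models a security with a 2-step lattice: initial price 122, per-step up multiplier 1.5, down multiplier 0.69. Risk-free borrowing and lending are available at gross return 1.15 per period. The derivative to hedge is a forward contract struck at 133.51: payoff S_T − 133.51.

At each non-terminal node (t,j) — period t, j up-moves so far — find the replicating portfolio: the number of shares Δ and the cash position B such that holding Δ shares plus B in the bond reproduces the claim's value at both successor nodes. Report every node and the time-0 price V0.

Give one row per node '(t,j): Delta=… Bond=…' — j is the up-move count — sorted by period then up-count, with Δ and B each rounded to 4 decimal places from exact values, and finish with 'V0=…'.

Under the risk-neutral measure, an up-move has probability p* = (R−d)/(u−d) = 0.5679 and values discount at R = 1.15.
Terminal values V(2,·): V(2,0)=-75.4258, V(2,1)=-7.2400, V(2,2)=140.9900
Node (1,0) S=84.1800: V=(p*·-7.2400+(1−p*)·-75.4258)/1.15=-31.9157; Δ=(-7.2400−-75.4258)/(126.2700−58.0842)=1.0000; B=V−Δ·S=-116.0957
Node (1,1) S=183.0000: V=(p*·140.9900+(1−p*)·-7.2400)/1.15=66.9043; Δ=(140.9900−-7.2400)/(274.5000−126.2700)=1.0000; B=V−Δ·S=-116.0957
Node (0,0) S=122.0000: V=(p*·66.9043+(1−p*)·-31.9157)/1.15=21.0473; Δ=(66.9043−-31.9157)/(183.0000−84.1800)=1.0000; B=V−Δ·S=-100.9527
Self-financing check: at every node Δ·S+B equals the discounted successor values.

(0,0): Delta=1.0000 Bond=-100.9527
(1,0): Delta=1.0000 Bond=-116.0957
(1,1): Delta=1.0000 Bond=-116.0957
V0=21.0473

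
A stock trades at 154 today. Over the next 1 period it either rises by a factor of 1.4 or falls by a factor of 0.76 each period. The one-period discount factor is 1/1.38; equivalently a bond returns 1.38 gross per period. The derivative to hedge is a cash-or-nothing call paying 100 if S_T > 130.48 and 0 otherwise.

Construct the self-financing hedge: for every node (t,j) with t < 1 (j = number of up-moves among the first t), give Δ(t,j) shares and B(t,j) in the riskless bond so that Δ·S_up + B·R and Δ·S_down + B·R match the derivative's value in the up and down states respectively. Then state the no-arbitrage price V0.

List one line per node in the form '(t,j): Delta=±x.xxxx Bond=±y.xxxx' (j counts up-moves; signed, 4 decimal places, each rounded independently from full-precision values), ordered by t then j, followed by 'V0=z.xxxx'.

The replicating-portfolio and risk-neutral prices coincide; use p* = (1.38−0.76)/(1.4−0.76) = 0.9688 for the latter.
Terminal payoffs: V(1,0)=0.0000, V(1,1)=100.0000
(0,0): S=154.0000. Δ = (V_up−V_dn)/(S_up−S_dn) = (100.0000−0.0000)/(215.6000−117.0400) = 1.0146. V = [p*·100.0000 + (1−p*)·0.0000]/1.38 = 70.1993. B = V − Δ·S = -86.0507.
The time-0 hedge costs 70.1993, which is the no-arbitrage price.

(0,0): Delta=1.0146 Bond=-86.0507
V0=70.1993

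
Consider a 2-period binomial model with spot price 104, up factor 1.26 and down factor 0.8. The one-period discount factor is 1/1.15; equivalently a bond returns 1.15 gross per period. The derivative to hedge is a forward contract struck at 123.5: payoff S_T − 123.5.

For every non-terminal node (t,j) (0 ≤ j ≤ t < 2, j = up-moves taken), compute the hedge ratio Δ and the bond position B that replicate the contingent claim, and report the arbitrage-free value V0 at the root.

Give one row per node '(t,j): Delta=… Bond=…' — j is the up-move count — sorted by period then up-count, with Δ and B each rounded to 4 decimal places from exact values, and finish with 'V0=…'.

No-arbitrage ⇒ martingale measure with p* = (R−d)/(u−d) = 0.7609.
At expiry t=2: V(2,0)=-56.9400, V(2,1)=-18.6680, V(2,2)=41.6104
Node (1,0) S=83.2000: V=(p*·-18.6680+(1−p*)·-56.9400)/1.15=-24.1913; Δ=(-18.6680−-56.9400)/(104.8320−66.5600)=1.0000; B=V−Δ·S=-107.3913
Node (1,1) S=131.0400: V=(p*·41.6104+(1−p*)·-18.6680)/1.15=23.6487; Δ=(41.6104−-18.6680)/(165.1104−104.8320)=1.0000; B=V−Δ·S=-107.3913
Node (0,0) S=104.0000: V=(p*·23.6487+(1−p*)·-24.1913)/1.15=10.6163; Δ=(23.6487−-24.1913)/(131.0400−83.2000)=1.0000; B=V−Δ·S=-93.3837
Root portfolio cost Δ·104+B reproduces V0=10.6163.

(0,0): Delta=1.0000 Bond=-93.3837
(1,0): Delta=1.0000 Bond=-107.3913
(1,1): Delta=1.0000 Bond=-107.3913
V0=10.6163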